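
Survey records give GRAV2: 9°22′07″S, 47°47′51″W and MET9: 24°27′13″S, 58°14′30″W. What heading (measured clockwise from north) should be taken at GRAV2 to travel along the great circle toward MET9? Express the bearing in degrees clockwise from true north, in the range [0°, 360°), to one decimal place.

212.1°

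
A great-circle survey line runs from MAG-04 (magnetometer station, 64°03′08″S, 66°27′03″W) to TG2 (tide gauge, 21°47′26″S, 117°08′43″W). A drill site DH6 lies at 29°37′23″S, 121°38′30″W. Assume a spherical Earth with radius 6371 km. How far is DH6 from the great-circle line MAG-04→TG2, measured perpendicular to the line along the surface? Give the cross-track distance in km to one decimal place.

763.0 km

MAG-04: φ = -64.05222°, λ = -66.45083°
TG2: φ = -21.79056°, λ = -117.14528°
DH6: φ = -29.62306°, λ = -121.64167°
δ₁₃ = central angle MAG-04→DH6 = 0.847857 rad  (haversine)
θ₁₃ = bearing MAG-04→DH6 = 287.856°,  θ₁₂ = bearing MAG-04→TG2 = 297.024°
dₓₜ = R·arcsin(sin δ₁₃ · sin(θ₁₃ − θ₁₂)) = 6371·arcsin(0.74986·sin(-9.168°)) = -763.010 km
|dₓₜ| = 763.010 km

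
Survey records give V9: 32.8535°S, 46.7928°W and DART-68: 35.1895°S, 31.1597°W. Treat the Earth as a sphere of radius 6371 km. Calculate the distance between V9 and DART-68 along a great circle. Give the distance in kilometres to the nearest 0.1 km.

Δφ = -2.3360°,  Δλ = 15.6331°
a = sin²(Δφ/2) + cos φ₁ cos φ₂ sin²(Δλ/2) = 0.013114
c = 2·arcsin(√a) = 0.229537 rad = 13.1515°
d = R·c = 6371 × 0.229537 = 1462.4 km

1462.4 km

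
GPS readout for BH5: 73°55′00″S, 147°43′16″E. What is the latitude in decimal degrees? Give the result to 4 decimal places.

73° + 55′/60 + 0″/3600 = 73 + 0.91667 + 0.00000 = 73.9167°

73.9167°S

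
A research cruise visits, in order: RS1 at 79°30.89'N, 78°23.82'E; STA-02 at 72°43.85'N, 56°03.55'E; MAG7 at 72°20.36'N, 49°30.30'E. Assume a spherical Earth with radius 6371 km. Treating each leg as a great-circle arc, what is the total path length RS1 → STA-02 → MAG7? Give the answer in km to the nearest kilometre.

RS1: φ = +79.51483°, λ = +78.39700°
STA-02: φ = +72.73083°, λ = +56.05917°
MAG7: φ = +72.33933°, λ = +49.50500°
RS1→STA-02: c = 0.148834 rad, d = 948.22 km
STA-02→MAG7: c = 0.034986 rad, d = 222.90 km
Total = 948.22 + 222.90 = 1171.12 km

1171 km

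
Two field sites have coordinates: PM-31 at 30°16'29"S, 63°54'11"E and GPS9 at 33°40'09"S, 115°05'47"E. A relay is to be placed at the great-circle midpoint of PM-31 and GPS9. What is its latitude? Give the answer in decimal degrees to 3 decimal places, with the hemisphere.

PM-31: φ = -30.27472°, λ = +63.90306°
GPS9: φ = -33.66917°, λ = +115.09639°
Bx = cos φ₂ cos Δλ = 0.521568,  By = cos φ₂ sin Δλ = 0.648545
φₘ = atan2(sin φ₁ + sin φ₂, √((cos φ₁ + Bx)² + By²)) = -34.68662°
λₘ = λ₁ + atan2(By, cos φ₁ + Bx) = 88.99209°

34.687°S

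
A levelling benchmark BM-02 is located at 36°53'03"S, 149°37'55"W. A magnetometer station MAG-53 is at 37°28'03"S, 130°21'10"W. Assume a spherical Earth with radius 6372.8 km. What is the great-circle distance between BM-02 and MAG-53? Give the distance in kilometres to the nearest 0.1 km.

1706.8 km

BM-02: φ = -36.88417°, λ = -149.63194°
MAG-53: φ = -37.46750°, λ = -130.35278°
Δφ = -0.5833°,  Δλ = 19.2792°
a = sin²(Δφ/2) + cos φ₁ cos φ₂ sin²(Δλ/2) = 0.017826
c = 2·arcsin(√a) = 0.267832 rad = 15.3456°
d = R·c = 6372.8 × 0.267832 = 1706.8 km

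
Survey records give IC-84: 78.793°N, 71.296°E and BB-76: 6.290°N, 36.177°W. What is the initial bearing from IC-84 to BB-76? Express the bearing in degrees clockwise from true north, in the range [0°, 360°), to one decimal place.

288.3°

Δλ = -107.4730°
y = sin Δλ · cos φ₂ = -0.948116
x = cos φ₁ sin φ₂ − sin φ₁ cos φ₂ cos Δλ = 0.314051
θ = atan2(y, x) = -71.6732° → 288.3268° (mod 360°)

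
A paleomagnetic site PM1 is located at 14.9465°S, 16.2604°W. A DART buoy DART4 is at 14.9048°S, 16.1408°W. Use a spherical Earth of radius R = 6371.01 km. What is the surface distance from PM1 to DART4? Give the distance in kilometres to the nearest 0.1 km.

Δφ = 0.0417°,  Δλ = 0.1196°
a = sin²(Δφ/2) + cos φ₁ cos φ₂ sin²(Δλ/2) = 0.000001
c = 2·arcsin(√a) = 0.002144 rad = 0.1229°
d = R·c = 6371.01 × 0.002144 = 13.7 km

13.7 km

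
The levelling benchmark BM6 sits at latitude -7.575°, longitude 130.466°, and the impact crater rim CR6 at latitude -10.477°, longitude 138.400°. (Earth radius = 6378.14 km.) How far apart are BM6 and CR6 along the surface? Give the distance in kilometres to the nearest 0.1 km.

930.1 km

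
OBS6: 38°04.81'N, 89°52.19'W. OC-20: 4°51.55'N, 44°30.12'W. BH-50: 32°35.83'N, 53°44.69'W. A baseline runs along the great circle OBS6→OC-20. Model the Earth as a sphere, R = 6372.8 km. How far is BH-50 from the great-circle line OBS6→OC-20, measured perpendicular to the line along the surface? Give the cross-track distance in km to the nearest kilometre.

1487 km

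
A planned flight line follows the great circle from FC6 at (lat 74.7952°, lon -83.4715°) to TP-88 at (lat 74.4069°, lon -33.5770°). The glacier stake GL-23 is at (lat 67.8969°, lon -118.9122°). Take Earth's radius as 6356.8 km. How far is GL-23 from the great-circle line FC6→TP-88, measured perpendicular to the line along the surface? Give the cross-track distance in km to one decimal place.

δ₁₃ = central angle FC6→GL-23 = 0.226421 rad  (haversine)
θ₁₃ = bearing FC6→GL-23 = 256.389°,  θ₁₂ = bearing FC6→TP-88 = 67.416°
dₓₜ = R·arcsin(sin δ₁₃ · sin(θ₁₃ − θ₁₂)) = 6356.8·arcsin(0.22449·sin(188.973°)) = -222.624 km
|dₓₜ| = 222.624 km

222.6 km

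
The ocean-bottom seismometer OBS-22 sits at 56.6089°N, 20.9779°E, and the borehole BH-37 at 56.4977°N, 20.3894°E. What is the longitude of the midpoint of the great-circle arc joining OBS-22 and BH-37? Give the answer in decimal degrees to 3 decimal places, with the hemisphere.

Bx = cos φ₂ cos Δλ = 0.551941,  By = cos φ₂ sin Δλ = -0.005669
φₘ = atan2(sin φ₁ + sin φ₂, √((cos φ₁ + Bx)² + By²)) = 56.55365°
λₘ = λ₁ + atan2(By, cos φ₁ + Bx) = 20.68322°

20.683°E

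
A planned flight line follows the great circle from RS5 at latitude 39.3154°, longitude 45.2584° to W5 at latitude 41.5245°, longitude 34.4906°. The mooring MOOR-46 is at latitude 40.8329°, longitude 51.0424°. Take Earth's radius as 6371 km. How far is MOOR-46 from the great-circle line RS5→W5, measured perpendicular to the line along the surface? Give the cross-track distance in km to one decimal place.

329.3 km

δ₁₃ = central angle RS5→MOOR-46 = 0.081643 rad  (haversine)
θ₁₃ = bearing RS5→MOOR-46 = 69.228°,  θ₁₂ = bearing RS5→W5 = 288.536°
dₓₜ = R·arcsin(sin δ₁₃ · sin(θ₁₃ − θ₁₂)) = 6371·arcsin(0.08155·sin(-219.308°)) = 329.289 km
|dₓₜ| = 329.289 km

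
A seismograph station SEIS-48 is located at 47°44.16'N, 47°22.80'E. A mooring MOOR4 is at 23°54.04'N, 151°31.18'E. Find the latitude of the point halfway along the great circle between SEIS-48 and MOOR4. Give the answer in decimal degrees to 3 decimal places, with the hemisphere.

49.047°N

SEIS-48: φ = +47.73600°, λ = +47.38000°
MOOR4: φ = +23.90067°, λ = +151.51967°
Bx = cos φ₂ cos Δλ = -0.223339,  By = cos φ₂ sin Δλ = 0.886550
φₘ = atan2(sin φ₁ + sin φ₂, √((cos φ₁ + Bx)² + By²)) = 49.04709°
λₘ = λ₁ + atan2(By, cos φ₁ + Bx) = 110.50898°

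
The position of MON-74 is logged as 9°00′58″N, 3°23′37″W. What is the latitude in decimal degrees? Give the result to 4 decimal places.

9.0161°N

9° + 0′/60 + 58″/3600 = 9 + 0.00000 + 0.01611 = 9.0161°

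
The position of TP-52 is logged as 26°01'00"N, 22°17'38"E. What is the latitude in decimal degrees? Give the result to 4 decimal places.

26.0167°N

26° + 1′/60 + 0″/3600 = 26 + 0.01667 + 0.00000 = 26.0167°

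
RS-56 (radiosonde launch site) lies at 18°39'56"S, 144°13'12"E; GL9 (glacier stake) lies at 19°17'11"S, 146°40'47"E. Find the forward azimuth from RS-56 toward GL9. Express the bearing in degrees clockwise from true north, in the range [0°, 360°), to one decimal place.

RS-56: φ = -18.66556°, λ = +144.22000°
GL9: φ = -19.28639°, λ = +146.67972°
Δλ = 2.4597°
y = sin Δλ · cos φ₂ = 0.040509
x = cos φ₁ sin φ₂ − sin φ₁ cos φ₂ cos Δλ = -0.011114
θ = atan2(y, x) = 105.3419° → 105.3419° (mod 360°)

105.3°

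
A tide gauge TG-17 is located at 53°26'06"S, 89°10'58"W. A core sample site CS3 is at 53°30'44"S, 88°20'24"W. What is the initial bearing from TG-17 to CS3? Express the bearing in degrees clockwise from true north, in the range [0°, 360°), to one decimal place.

99.1°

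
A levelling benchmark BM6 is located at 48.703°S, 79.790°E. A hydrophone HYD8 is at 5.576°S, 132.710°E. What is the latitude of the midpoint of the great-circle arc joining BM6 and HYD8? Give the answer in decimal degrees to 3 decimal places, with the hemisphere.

29.670°S

Bx = cos φ₂ cos Δλ = 0.600077,  By = cos φ₂ sin Δλ = 0.794019
φₘ = atan2(sin φ₁ + sin φ₂, √((cos φ₁ + Bx)² + By²)) = -29.66963°
λₘ = λ₁ + atan2(By, cos φ₁ + Bx) = 112.00727°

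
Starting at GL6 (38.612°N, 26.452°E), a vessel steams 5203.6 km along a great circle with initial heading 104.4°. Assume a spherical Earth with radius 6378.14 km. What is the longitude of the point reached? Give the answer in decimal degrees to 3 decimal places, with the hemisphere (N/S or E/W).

δ = d/R = 5203.6/6378.14 = 0.815849 rad
φ₂ = arcsin(sin φ₁ cos δ + cos φ₁ sin δ cos θ)
   = arcsin(0.62404·0.68525 + 0.78139·0.72831·-0.24869) = 16.62451°
λ₂ = λ₁ + atan2(sin θ sin δ cos φ₁, cos δ − sin φ₁ sin φ₂) = 73.86067°

73.861°E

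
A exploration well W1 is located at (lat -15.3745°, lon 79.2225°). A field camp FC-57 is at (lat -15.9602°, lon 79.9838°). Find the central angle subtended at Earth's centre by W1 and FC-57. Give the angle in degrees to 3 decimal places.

Δφ = -0.5857°,  Δλ = 0.7613°
a = sin²(Δφ/2) + cos φ₁ cos φ₂ sin²(Δλ/2) = 0.000067
c = 2·arcsin(√a) = 0.016376 rad = 0.9383°

0.938°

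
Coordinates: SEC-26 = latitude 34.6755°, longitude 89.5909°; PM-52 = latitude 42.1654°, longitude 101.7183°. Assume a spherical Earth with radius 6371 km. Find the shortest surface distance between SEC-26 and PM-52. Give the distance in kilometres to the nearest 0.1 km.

1343.0 km

Δφ = 7.4899°,  Δλ = 12.1274°
a = sin²(Δφ/2) + cos φ₁ cos φ₂ sin²(Δλ/2) = 0.011068
c = 2·arcsin(√a) = 0.210798 rad = 12.0779°
d = R·c = 6371 × 0.210798 = 1343.0 km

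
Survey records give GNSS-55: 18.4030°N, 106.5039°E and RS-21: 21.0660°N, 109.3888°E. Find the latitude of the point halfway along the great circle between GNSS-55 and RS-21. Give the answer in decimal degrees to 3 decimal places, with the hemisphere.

19.740°N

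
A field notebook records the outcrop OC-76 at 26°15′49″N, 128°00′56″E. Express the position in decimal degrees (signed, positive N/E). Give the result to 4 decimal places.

+26.2636°, +128.0156°

lat: 26.2636° N → +26.2636°
lon: 128.0156° E → +128.0156°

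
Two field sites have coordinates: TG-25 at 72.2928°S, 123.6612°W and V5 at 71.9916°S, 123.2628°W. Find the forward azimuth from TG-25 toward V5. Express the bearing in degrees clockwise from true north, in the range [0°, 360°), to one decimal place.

Δλ = 0.3984°
y = sin Δλ · cos φ₂ = 0.002150
x = cos φ₁ sin φ₂ − sin φ₁ cos φ₂ cos Δλ = 0.005250
θ = atan2(y, x) = 22.2680° → 22.2680° (mod 360°)

22.3°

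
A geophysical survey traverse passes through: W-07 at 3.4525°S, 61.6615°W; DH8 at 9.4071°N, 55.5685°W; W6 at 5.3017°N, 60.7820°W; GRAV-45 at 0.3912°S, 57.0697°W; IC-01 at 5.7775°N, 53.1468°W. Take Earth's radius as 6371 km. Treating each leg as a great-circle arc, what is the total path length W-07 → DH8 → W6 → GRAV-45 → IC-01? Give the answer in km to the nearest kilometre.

W-07→DH8: c = 0.248203 rad, d = 1581.30 km
DH8→W6: c = 0.115214 rad, d = 734.03 km
W6→GRAV-45: c = 0.118571 rad, d = 755.42 km
GRAV-45→IC-01: c = 0.127532 rad, d = 812.51 km
Total = 1581.30 + 734.03 + 755.42 + 812.51 = 3883.26 km

3883 km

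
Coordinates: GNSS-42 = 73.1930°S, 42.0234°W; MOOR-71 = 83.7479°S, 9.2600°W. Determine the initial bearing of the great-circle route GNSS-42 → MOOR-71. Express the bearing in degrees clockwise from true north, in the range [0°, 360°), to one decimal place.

163.6°

Δλ = 32.7634°
y = sin Δλ · cos φ₂ = 0.058935
x = cos φ₁ sin φ₂ − sin φ₁ cos φ₂ cos Δλ = -0.199763
θ = atan2(y, x) = 163.5625° → 163.5625° (mod 360°)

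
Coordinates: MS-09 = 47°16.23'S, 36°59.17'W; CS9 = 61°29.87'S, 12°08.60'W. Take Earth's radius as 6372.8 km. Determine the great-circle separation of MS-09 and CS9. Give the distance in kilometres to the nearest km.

MS-09: φ = -47.27050°, λ = -36.98617°
CS9: φ = -61.49783°, λ = -12.14333°
Δφ = -14.2273°,  Δλ = 24.8428°
a = sin²(Δφ/2) + cos φ₁ cos φ₂ sin²(Δλ/2) = 0.030317
c = 2·arcsin(√a) = 0.350021 rad = 20.0547°
d = R·c = 6372.8 × 0.350021 = 2230.6 km

2231 km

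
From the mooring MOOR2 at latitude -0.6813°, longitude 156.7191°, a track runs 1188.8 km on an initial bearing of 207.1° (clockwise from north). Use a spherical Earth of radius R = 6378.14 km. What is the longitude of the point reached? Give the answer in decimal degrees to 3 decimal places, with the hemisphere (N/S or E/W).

δ = d/R = 1188.8/6378.14 = 0.186387 rad
φ₂ = arcsin(sin φ₁ cos δ + cos φ₁ sin δ cos θ)
   = arcsin(-0.01189·0.98268 + 0.99993·0.18531·-0.89021) = -10.17398°
λ₂ = λ₁ + atan2(sin θ sin δ cos φ₁, cos δ − sin φ₁ sin φ₂) = 151.79907°

151.799°E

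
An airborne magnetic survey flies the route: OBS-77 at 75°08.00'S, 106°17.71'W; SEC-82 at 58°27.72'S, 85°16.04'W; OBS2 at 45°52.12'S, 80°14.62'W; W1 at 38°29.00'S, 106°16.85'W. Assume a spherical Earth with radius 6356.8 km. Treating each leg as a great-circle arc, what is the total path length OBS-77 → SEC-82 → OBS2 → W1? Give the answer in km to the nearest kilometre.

OBS-77: φ = -75.13333°, λ = -106.29517°
SEC-82: φ = -58.46200°, λ = -85.26733°
OBS2: φ = -45.86867°, λ = -80.24367°
W1: φ = -38.48333°, λ = -106.28083°
OBS-77→SEC-82: c = 0.320655 rad, d = 2038.34 km
SEC-82→OBS2: c = 0.226122 rad, d = 1437.42 km
OBS2→W1: c = 0.358610 rad, d = 2279.61 km
Total = 2038.34 + 1437.42 + 2279.61 = 5755.37 km

5755 km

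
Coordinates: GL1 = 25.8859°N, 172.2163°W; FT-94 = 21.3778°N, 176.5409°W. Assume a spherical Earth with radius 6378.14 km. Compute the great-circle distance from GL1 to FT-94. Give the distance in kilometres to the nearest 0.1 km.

Δφ = -4.5081°,  Δλ = -4.3246°
a = sin²(Δφ/2) + cos φ₁ cos φ₂ sin²(Δλ/2) = 0.002740
c = 2·arcsin(√a) = 0.104728 rad = 6.0005°
d = R·c = 6378.14 × 0.104728 = 668.0 km

668.0 km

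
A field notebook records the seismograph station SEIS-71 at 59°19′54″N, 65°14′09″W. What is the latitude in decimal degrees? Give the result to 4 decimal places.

59° + 19′/60 + 54″/3600 = 59 + 0.31667 + 0.01500 = 59.3317°

59.3317°N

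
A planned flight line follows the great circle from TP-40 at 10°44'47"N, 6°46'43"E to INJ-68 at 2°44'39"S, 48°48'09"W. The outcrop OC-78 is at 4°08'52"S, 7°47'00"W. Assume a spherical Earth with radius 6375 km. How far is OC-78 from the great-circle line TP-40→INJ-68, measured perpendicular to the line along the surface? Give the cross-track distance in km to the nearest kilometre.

1292 km

TP-40: φ = +10.74639°, λ = +6.77861°
INJ-68: φ = -2.74417°, λ = -48.80250°
OC-78: φ = -4.14778°, λ = -7.78333°
δ₁₃ = central angle TP-40→OC-78 = 0.362750 rad  (haversine)
θ₁₃ = bearing TP-40→OC-78 = 224.967°,  θ₁₂ = bearing TP-40→INJ-68 = 259.527°
dₓₜ = R·arcsin(sin δ₁₃ · sin(θ₁₃ − θ₁₂)) = 6375·arcsin(0.35485·sin(-34.561°)) = -1292.091 km
|dₓₜ| = 1292.091 km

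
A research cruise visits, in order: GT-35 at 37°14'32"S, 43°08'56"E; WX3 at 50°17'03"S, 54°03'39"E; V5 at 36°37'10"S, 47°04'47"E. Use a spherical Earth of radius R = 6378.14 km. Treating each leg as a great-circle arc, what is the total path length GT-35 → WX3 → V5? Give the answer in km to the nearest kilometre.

3313 km

GT-35: φ = -37.24222°, λ = +43.14889°
WX3: φ = -50.28417°, λ = +54.06083°
V5: φ = -36.61944°, λ = +47.07972°
GT-35→WX3: c = 0.265323 rad, d = 1692.27 km
WX3→V5: c = 0.254089 rad, d = 1620.62 km
Total = 1692.27 + 1620.62 = 3312.89 km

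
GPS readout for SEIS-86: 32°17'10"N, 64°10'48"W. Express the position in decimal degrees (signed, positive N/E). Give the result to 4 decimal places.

+32.2861°, -64.1800°

lat: 32.2861° N → +32.2861°
lon: 64.1800° W → -64.1800°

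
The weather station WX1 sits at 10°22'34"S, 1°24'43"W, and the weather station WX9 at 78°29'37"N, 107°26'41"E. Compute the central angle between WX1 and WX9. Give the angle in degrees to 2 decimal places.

WX1: φ = -10.37611°, λ = -1.41194°
WX9: φ = +78.49361°, λ = +107.44472°
Δφ = 88.8697°,  Δλ = 108.8567°
a = sin²(Δφ/2) + cos φ₁ cos φ₂ sin²(Δλ/2) = 0.619953
c = 2·arcsin(√a) = 1.813066 rad = 103.8810°

103.88°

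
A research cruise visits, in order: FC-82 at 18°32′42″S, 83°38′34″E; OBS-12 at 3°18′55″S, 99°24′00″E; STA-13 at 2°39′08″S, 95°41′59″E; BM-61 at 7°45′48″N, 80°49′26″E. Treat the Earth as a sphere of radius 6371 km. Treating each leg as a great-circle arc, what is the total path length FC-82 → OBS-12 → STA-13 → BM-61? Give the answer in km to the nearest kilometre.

FC-82: φ = -18.54500°, λ = +83.64278°
OBS-12: φ = -3.31528°, λ = +99.40000°
STA-13: φ = -2.65222°, λ = +95.69972°
BM-61: φ = +7.76333°, λ = +80.82389°
FC-82→OBS-12: c = 0.378250 rad, d = 2409.83 km
OBS-12→STA-13: c = 0.065524 rad, d = 417.45 km
STA-13→BM-61: c = 0.316439 rad, d = 2016.03 km
Total = 2409.83 + 417.45 + 2016.03 = 4843.32 km

4843 km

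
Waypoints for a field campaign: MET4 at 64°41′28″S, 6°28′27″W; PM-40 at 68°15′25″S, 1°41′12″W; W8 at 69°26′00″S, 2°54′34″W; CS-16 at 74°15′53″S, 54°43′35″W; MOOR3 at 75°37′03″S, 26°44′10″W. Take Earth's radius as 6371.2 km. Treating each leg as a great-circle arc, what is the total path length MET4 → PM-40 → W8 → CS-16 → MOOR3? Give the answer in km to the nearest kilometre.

MET4: φ = -64.69111°, λ = -6.47417°
PM-40: φ = -68.25694°, λ = -1.68667°
W8: φ = -69.43333°, λ = -2.90944°
CS-16: φ = -74.26472°, λ = -54.72639°
MOOR3: φ = -75.61750°, λ = -26.73611°
MET4→PM-40: c = 0.070563 rad, d = 449.57 km
PM-40→W8: c = 0.021928 rad, d = 139.71 km
W8→CS-16: c = 0.283541 rad, d = 1806.50 km
CS-16→MOOR3: c = 0.127824 rad, d = 814.39 km
Total = 449.57 + 139.71 + 1806.50 + 814.39 = 3210.17 km

3210 km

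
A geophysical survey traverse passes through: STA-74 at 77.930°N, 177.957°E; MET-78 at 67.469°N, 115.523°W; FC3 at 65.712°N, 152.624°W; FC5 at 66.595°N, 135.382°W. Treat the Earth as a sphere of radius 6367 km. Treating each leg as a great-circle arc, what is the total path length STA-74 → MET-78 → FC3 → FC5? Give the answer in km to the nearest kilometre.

STA-74→MET-78: c = 0.362037 rad, d = 2305.09 km
MET-78→FC3: c = 0.255152 rad, d = 1624.55 km
FC3→FC5: c = 0.122234 rad, d = 778.26 km
Total = 2305.09 + 1624.55 + 778.26 = 4707.91 km

4708 km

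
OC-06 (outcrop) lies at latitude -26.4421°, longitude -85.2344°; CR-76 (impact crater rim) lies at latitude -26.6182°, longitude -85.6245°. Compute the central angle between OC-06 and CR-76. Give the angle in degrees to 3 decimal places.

Δφ = -0.1761°,  Δλ = -0.3901°
a = sin²(Δφ/2) + cos φ₁ cos φ₂ sin²(Δλ/2) = 0.000012
c = 2·arcsin(√a) = 0.006823 rad = 0.3909°

0.391°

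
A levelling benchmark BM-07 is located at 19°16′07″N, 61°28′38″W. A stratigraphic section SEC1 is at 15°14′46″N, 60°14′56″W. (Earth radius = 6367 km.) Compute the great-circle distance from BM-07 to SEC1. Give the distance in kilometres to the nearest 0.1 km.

465.6 km

BM-07: φ = +19.26861°, λ = -61.47722°
SEC1: φ = +15.24611°, λ = -60.24889°
Δφ = -4.0225°,  Δλ = 1.2283°
a = sin²(Δφ/2) + cos φ₁ cos φ₂ sin²(Δλ/2) = 0.001336
c = 2·arcsin(√a) = 0.073129 rad = 4.1900°
d = R·c = 6367 × 0.073129 = 465.6 km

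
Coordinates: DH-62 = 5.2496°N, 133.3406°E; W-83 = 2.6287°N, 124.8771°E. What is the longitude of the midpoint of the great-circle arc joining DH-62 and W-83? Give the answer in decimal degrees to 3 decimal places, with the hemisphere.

129.102°E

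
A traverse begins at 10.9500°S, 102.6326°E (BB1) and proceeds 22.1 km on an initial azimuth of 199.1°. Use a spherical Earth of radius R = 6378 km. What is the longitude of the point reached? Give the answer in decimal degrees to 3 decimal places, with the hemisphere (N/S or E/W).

δ = d/R = 22.1/6378 = 0.003465 rad
φ₂ = arcsin(sin φ₁ cos δ + cos φ₁ sin δ cos θ)
   = arcsin(-0.18995·0.99999 + 0.98179·0.00347·-0.94495) = -11.13760°
λ₂ = λ₁ + atan2(sin θ sin δ cos φ₁, cos δ − sin φ₁ sin φ₂) = 102.56639°

102.566°E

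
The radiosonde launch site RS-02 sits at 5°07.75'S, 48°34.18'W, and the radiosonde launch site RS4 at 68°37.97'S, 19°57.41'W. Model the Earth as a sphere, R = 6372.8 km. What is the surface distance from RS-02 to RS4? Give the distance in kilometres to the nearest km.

RS-02: φ = -5.12917°, λ = -48.56967°
RS4: φ = -68.63283°, λ = -19.95683°
Δφ = -63.5037°,  Δλ = 28.6128°
a = sin²(Δφ/2) + cos φ₁ cos φ₂ sin²(Δλ/2) = 0.299088
c = 2·arcsin(√a) = 1.157289 rad = 66.3078°
d = R·c = 6372.8 × 1.157289 = 7375.2 km

7375 km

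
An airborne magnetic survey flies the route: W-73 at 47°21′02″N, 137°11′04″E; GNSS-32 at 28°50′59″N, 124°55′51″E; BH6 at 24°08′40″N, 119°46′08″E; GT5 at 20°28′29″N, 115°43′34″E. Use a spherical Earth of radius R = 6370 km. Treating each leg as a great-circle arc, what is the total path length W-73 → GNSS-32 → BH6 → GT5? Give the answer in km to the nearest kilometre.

W-73: φ = +47.35056°, λ = +137.18444°
GNSS-32: φ = +28.84972°, λ = +124.93083°
BH6: φ = +24.14444°, λ = +119.76889°
GT5: φ = +20.47472°, λ = +115.72611°
W-73→GNSS-32: c = 0.363102 rad, d = 2312.96 km
GNSS-32→BH6: c = 0.115056 rad, d = 732.91 km
BH6→GT5: c = 0.091439 rad, d = 582.46 km
Total = 2312.96 + 732.91 + 582.46 = 3628.33 km

3628 km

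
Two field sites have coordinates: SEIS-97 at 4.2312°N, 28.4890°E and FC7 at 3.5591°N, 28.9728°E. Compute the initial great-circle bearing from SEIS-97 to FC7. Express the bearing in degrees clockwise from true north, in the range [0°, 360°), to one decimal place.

144.3°

Δλ = 0.4838°
y = sin Δλ · cos φ₂ = 0.008428
x = cos φ₁ sin φ₂ − sin φ₁ cos φ₂ cos Δλ = -0.011727
θ = atan2(y, x) = 144.2985° → 144.2985° (mod 360°)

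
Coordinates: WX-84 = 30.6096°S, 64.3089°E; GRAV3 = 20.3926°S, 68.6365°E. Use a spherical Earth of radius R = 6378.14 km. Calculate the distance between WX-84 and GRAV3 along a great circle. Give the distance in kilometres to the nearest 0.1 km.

1217.3 km

Δφ = 10.2170°,  Δλ = 4.3276°
a = sin²(Δφ/2) + cos φ₁ cos φ₂ sin²(Δλ/2) = 0.009079
c = 2·arcsin(√a) = 0.190852 rad = 10.9350°
d = R·c = 6378.14 × 0.190852 = 1217.3 km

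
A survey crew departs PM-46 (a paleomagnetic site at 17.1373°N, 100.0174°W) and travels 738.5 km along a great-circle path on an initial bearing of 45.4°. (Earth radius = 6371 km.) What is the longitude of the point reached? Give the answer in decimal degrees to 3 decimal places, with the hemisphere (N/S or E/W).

94.931°W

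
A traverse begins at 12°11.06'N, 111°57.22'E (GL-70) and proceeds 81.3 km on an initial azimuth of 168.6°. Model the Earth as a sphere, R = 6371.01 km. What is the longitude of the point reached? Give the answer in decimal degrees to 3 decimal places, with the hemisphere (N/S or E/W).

112.101°E

GL-70: φ = +12.18433°, λ = +111.95367°
δ = d/R = 81.3/6371.01 = 0.012761 rad
φ₂ = arcsin(sin φ₁ cos δ + cos φ₁ sin δ cos θ)
   = arcsin(0.21106·0.99992 + 0.97747·0.01276·-0.98027) = 11.46757°
λ₂ = λ₁ + atan2(sin θ sin δ cos φ₁, cos δ − sin φ₁ sin φ₂) = 112.10112°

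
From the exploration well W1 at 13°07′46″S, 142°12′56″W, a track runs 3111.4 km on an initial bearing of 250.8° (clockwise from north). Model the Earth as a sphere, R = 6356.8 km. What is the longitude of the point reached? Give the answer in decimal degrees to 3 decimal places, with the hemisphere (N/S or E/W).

170.521°W

W1: φ = -13.12944°, λ = -142.21556°
δ = d/R = 3111.4/6356.8 = 0.489460 rad
φ₂ = arcsin(sin φ₁ cos δ + cos φ₁ sin δ cos θ)
   = arcsin(-0.22715·0.88259 + 0.97386·0.47015·-0.32887) = -20.55191°
λ₂ = λ₁ + atan2(sin θ sin δ cos φ₁, cos δ − sin φ₁ sin φ₂) = -170.52135°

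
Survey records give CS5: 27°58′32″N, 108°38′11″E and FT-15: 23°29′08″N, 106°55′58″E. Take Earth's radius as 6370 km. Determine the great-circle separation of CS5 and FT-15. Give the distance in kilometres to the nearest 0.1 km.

CS5: φ = +27.97556°, λ = +108.63639°
FT-15: φ = +23.48556°, λ = +106.93278°
Δφ = -4.4900°,  Δλ = -1.7036°
a = sin²(Δφ/2) + cos φ₁ cos φ₂ sin²(Δλ/2) = 0.001714
c = 2·arcsin(√a) = 0.082813 rad = 4.7448°
d = R·c = 6370 × 0.082813 = 527.5 km

527.5 km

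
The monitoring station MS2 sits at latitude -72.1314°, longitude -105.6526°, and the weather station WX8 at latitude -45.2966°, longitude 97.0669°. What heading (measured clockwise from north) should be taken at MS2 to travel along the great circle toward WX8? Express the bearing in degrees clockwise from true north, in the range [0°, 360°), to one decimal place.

198.0°

Δλ = -157.2805°
y = sin Δλ · cos φ₂ = -0.271681
x = cos φ₁ sin φ₂ − sin φ₁ cos φ₂ cos Δλ = -0.835641
θ = atan2(y, x) = -161.9898° → 198.0102° (mod 360°)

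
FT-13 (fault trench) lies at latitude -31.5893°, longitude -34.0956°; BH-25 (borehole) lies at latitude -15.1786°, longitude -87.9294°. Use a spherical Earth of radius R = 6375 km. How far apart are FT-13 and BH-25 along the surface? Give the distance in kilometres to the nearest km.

5732 km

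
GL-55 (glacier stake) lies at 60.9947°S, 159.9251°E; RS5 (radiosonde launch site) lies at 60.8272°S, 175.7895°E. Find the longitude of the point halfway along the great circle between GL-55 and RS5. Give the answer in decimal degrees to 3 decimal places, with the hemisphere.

167.878°E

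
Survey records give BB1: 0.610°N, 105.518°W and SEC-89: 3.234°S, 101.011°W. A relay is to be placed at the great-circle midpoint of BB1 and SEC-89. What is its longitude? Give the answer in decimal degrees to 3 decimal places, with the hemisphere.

Bx = cos φ₂ cos Δλ = 0.995320,  By = cos φ₂ sin Δλ = 0.078456
φₘ = atan2(sin φ₁ + sin φ₂, √((cos φ₁ + Bx)² + By²)) = -1.31302°
λₘ = λ₁ + atan2(By, cos φ₁ + Bx) = -103.26623°

103.266°W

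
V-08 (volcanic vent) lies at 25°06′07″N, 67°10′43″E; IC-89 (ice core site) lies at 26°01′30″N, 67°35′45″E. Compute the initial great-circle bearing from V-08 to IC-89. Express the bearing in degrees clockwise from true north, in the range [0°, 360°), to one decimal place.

V-08: φ = +25.10194°, λ = +67.17861°
IC-89: φ = +26.02500°, λ = +67.59583°
Δλ = 0.4172°
y = sin Δλ · cos φ₂ = 0.006543
x = cos φ₁ sin φ₂ − sin φ₁ cos φ₂ cos Δλ = 0.016120
θ = atan2(y, x) = 22.0937° → 22.0937° (mod 360°)

22.1°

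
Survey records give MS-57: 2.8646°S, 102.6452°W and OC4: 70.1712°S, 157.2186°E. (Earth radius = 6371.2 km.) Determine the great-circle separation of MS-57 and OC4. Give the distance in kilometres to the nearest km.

10088 km

Δφ = -67.3066°,  Δλ = -100.1362°
a = sin²(Δφ/2) + cos φ₁ cos φ₂ sin²(Δλ/2) = 0.506305
c = 2·arcsin(√a) = 1.583407 rad = 90.7225°
d = R·c = 6371.2 × 1.583407 = 10088.2 km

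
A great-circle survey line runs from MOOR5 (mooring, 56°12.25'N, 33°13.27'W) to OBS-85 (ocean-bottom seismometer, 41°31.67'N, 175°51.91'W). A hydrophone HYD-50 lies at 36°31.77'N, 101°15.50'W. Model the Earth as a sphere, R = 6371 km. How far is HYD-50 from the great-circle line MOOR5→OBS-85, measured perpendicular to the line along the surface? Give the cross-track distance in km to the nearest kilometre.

4274 km

MOOR5: φ = +56.20417°, λ = -33.22117°
OBS-85: φ = +41.52783°, λ = -175.86517°
HYD-50: φ = +36.52950°, λ = -101.25833°
δ₁₃ = central angle MOOR5→HYD-50 = 0.847549 rad  (haversine)
θ₁₃ = bearing MOOR5→HYD-50 = 276.229°,  θ₁₂ = bearing MOOR5→OBS-85 = 332.248°
dₓₜ = R·arcsin(sin δ₁₃ · sin(θ₁₃ − θ₁₂)) = 6371·arcsin(0.74966·sin(-56.019°)) = -4273.829 km
|dₓₜ| = 4273.829 km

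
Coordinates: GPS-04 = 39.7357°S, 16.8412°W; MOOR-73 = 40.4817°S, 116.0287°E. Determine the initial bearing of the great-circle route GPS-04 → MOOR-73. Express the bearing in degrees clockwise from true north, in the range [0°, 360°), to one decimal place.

146.1°

Δλ = 132.8699°
y = sin Δλ · cos φ₂ = 0.557454
x = cos φ₁ sin φ₂ − sin φ₁ cos φ₂ cos Δλ = -0.830033
θ = atan2(y, x) = 146.1145° → 146.1145° (mod 360°)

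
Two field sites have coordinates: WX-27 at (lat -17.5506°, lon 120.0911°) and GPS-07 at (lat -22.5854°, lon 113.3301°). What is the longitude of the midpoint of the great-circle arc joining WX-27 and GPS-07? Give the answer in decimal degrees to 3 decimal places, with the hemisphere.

116.765°E

Bx = cos φ₂ cos Δλ = 0.916887,  By = cos φ₂ sin Δλ = -0.108699
φₘ = atan2(sin φ₁ + sin φ₂, √((cos φ₁ + Bx)² + By²)) = -20.10017°
λₘ = λ₁ + atan2(By, cos φ₁ + Bx) = 116.76496°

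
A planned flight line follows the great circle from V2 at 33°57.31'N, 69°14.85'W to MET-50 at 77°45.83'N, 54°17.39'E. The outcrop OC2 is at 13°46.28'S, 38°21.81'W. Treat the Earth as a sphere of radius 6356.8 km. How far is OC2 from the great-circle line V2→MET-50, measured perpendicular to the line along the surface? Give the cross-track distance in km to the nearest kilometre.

V2: φ = +33.95517°, λ = -69.24750°
MET-50: φ = +77.76383°, λ = +54.28983°
OC2: φ = -13.77133°, λ = -38.36350°
δ₁₃ = central angle V2→OC2 = 0.978294 rad  (haversine)
θ₁₃ = bearing V2→OC2 = 143.059°,  θ₁₂ = bearing V2→MET-50 = 11.401°
dₓₜ = R·arcsin(sin δ₁₃ · sin(θ₁₃ − θ₁₂)) = 6356.8·arcsin(0.82955·sin(131.658°)) = 4249.227 km
|dₓₜ| = 4249.227 km

4249 km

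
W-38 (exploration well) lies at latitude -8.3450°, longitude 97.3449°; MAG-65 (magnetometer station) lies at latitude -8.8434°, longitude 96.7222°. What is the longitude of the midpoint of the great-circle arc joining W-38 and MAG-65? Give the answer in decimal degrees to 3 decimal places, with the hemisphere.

Bx = cos φ₂ cos Δλ = 0.988054,  By = cos φ₂ sin Δλ = -0.010739
φₘ = atan2(sin φ₁ + sin φ₂, √((cos φ₁ + Bx)² + By²)) = -8.59432°
λₘ = λ₁ + atan2(By, cos φ₁ + Bx) = 97.03375°

97.034°E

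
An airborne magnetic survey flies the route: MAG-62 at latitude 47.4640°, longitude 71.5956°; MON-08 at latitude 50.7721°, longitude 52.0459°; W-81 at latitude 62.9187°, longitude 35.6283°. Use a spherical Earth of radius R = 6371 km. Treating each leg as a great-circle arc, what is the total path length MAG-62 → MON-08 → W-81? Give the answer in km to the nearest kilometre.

3134 km

MAG-62→MON-08: c = 0.229911 rad, d = 1464.76 km
MON-08→W-81: c = 0.262001 rad, d = 1669.21 km
Total = 1464.76 + 1669.21 = 3133.97 km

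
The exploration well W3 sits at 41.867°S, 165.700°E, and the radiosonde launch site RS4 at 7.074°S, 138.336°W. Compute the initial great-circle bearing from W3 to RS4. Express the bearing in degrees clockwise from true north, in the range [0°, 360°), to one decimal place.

Δλ = 55.9640°
y = sin Δλ · cos φ₂ = 0.822378
x = cos φ₁ sin φ₂ − sin φ₁ cos φ₂ cos Δλ = 0.279001
θ = atan2(y, x) = 71.2599° → 71.2599° (mod 360°)

71.3°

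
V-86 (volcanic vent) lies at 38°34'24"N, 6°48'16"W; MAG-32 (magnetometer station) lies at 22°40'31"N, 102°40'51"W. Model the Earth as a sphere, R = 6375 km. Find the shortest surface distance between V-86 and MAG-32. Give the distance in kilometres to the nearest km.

8947 km

V-86: φ = +38.57333°, λ = -6.80444°
MAG-32: φ = +22.67528°, λ = -102.68083°
Δφ = -15.8981°,  Δλ = -95.8764°
a = sin²(Δφ/2) + cos φ₁ cos φ₂ sin²(Δλ/2) = 0.416743
c = 2·arcsin(√a) = 1.403504 rad = 80.4148°
d = R·c = 6375 × 1.403504 = 8947.3 km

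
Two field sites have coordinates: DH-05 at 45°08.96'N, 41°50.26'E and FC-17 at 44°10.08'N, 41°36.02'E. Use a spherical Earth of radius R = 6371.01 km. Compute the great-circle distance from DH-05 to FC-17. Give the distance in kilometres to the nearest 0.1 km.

DH-05: φ = +45.14933°, λ = +41.83767°
FC-17: φ = +44.16800°, λ = +41.60033°
Δφ = -0.9813°,  Δλ = -0.2373°
a = sin²(Δφ/2) + cos φ₁ cos φ₂ sin²(Δλ/2) = 0.000076
c = 2·arcsin(√a) = 0.017379 rad = 0.9957°
d = R·c = 6371.01 × 0.017379 = 110.7 km

110.7 km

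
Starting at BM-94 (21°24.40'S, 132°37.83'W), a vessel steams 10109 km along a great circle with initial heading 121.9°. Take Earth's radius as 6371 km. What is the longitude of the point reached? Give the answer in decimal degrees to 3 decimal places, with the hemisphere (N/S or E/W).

BM-94: φ = -21.40667°, λ = -132.63050°
δ = d/R = 10109/6371 = 1.586721 rad
φ₂ = arcsin(sin φ₁ cos δ + cos φ₁ sin δ cos θ)
   = arcsin(-0.36499·-0.01592 + 0.93101·0.99987·-0.52844) = -29.08514°
λ₂ = λ₁ + atan2(sin θ sin δ cos φ₁, cos δ − sin φ₁ sin φ₂) = -28.88321°

28.883°W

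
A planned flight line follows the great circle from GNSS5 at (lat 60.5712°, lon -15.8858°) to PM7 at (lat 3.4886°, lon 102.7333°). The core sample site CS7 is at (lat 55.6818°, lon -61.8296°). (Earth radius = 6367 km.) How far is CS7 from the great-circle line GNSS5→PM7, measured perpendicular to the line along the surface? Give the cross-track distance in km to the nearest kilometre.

δ₁₃ = central angle GNSS5→CS7 = 0.422729 rad  (haversine)
θ₁₃ = bearing GNSS5→CS7 = 279.025°,  θ₁₂ = bearing GNSS5→PM7 = 63.007°
dₓₜ = R·arcsin(sin δ₁₃ · sin(θ₁₃ − θ₁₂)) = 6367·arcsin(0.41025·sin(216.018°)) = -1551.302 km
|dₓₜ| = 1551.302 km

1551 km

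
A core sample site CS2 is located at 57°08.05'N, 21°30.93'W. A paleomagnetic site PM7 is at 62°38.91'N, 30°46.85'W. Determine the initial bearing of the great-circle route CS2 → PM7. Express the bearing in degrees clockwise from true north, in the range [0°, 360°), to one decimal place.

323.8°

CS2: φ = +57.13417°, λ = -21.51550°
PM7: φ = +62.64850°, λ = -30.78083°
Δλ = -9.2653°
y = sin Δλ · cos φ₂ = -0.073974
x = cos φ₁ sin φ₂ − sin φ₁ cos φ₂ cos Δλ = 0.101130
θ = atan2(y, x) = -36.1847° → 323.8153° (mod 360°)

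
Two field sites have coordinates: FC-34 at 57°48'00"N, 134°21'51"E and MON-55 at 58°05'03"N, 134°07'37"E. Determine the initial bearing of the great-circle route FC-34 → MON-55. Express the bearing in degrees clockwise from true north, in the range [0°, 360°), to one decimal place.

FC-34: φ = +57.80000°, λ = +134.36417°
MON-55: φ = +58.08417°, λ = +134.12694°
Δλ = -0.2372°
y = sin Δλ · cos φ₂ = -0.002189
x = cos φ₁ sin φ₂ − sin φ₁ cos φ₂ cos Δλ = 0.004963
θ = atan2(y, x) = -23.7973° → 336.2027° (mod 360°)

336.2°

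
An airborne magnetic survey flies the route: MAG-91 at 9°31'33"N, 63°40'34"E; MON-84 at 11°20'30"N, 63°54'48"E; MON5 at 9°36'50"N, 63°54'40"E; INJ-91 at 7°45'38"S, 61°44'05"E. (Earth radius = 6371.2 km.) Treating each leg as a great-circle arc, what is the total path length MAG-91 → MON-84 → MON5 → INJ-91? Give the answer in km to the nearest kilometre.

2343 km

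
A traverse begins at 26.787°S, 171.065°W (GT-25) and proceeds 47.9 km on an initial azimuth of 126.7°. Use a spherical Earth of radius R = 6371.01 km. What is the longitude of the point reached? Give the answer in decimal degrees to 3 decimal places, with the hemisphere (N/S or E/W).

170.677°W

δ = d/R = 47.9/6371.01 = 0.007518 rad
φ₂ = arcsin(sin φ₁ cos δ + cos φ₁ sin δ cos θ)
   = arcsin(-0.45068·0.99997 + 0.89269·0.00752·-0.59763) = -27.04391°
λ₂ = λ₁ + atan2(sin θ sin δ cos φ₁, cos δ − sin φ₁ sin φ₂) = -170.67722°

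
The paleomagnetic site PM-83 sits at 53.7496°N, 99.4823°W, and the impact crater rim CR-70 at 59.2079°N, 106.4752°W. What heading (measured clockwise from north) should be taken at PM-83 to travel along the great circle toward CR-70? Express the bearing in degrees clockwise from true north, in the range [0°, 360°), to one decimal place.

Δλ = -6.9929°
y = sin Δλ · cos φ₂ = -0.062325
x = cos φ₁ sin φ₂ − sin φ₁ cos φ₂ cos Δλ = 0.098192
θ = atan2(y, x) = -32.4043° → 327.5957° (mod 360°)

327.6°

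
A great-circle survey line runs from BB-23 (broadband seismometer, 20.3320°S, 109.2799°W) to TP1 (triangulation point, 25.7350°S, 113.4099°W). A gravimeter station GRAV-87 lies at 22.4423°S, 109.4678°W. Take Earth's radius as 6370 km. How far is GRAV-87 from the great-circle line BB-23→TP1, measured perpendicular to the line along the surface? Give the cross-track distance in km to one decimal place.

116.4 km

δ₁₃ = central angle BB-23→GRAV-87 = 0.036958 rad  (haversine)
θ₁₃ = bearing BB-23→GRAV-87 = 184.705°,  θ₁₂ = bearing BB-23→TP1 = 214.337°
dₓₜ = R·arcsin(sin δ₁₃ · sin(θ₁₃ − θ₁₂)) = 6370·arcsin(0.03695·sin(-29.632°)) = -116.378 km
|dₓₜ| = 116.378 km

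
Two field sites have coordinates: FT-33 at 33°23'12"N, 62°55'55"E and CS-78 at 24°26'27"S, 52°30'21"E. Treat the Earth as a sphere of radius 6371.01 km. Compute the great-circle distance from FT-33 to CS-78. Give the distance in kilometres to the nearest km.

6524 km

FT-33: φ = +33.38667°, λ = +62.93194°
CS-78: φ = -24.44083°, λ = +52.50583°
Δφ = -57.8275°,  Δλ = -10.4261°
a = sin²(Δφ/2) + cos φ₁ cos φ₂ sin²(Δλ/2) = 0.240040
c = 2·arcsin(√a) = 1.024040 rad = 58.6732°
d = R·c = 6371.01 × 1.024040 = 6524.2 km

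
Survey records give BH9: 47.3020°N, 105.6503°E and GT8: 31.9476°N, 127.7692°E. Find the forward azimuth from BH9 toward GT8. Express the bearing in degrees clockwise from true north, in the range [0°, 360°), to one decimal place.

124.4°

Δλ = 22.1189°
y = sin Δλ · cos φ₂ = 0.319498
x = cos φ₁ sin φ₂ − sin φ₁ cos φ₂ cos Δλ = -0.218893
θ = atan2(y, x) = 124.4157° → 124.4157° (mod 360°)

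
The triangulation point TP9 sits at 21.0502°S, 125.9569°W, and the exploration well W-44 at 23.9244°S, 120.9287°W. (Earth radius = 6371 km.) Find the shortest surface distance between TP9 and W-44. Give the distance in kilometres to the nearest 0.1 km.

Δφ = -2.8742°,  Δλ = 5.0282°
a = sin²(Δφ/2) + cos φ₁ cos φ₂ sin²(Δλ/2) = 0.002270
c = 2·arcsin(√a) = 0.095334 rad = 5.4623°
d = R·c = 6371 × 0.095334 = 607.4 km

607.4 km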